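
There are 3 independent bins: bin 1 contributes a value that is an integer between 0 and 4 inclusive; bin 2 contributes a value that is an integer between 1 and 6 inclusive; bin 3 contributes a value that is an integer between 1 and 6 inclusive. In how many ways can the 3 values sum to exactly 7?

The generating function for the choices is (1 + t + t^2 + t^3 + t^4)·(t + t^2 + t^3 + t^4 + t^5 + t^6)·(t + t^2 + t^3 + t^4 + t^5 + t^6); the count is [t^7].
(1 + t + t^2 + t^3 + t^4) has coefficients 1,1,1,1,1 for degrees 0…4.
(t + t^2 + t^3 + t^4 + t^5 + t^6) has coefficients 0,1,1,1,1,1,1,0 for degrees 0…7.
Finally multiplying by (t + t^2 + t^3 + t^4 + t^5 + t^6), the product of all factors after the first has coefficients 0,0,1,2,3,4,5,6 for degrees 0…7.
[t^7] = 1·6 + 1·5 + 1·4 + 1·3 + 1·2 = 20.

20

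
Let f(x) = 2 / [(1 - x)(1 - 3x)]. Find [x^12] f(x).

Partial fractions give a closed form: a_n = (-1)·1^n + (3)·3^n.
At n = 12: a_12 = 1594322.

1594322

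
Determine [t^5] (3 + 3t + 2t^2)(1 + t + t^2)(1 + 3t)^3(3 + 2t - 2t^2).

(3 + 3t + 2t^2) has coefficients 3,3,2 for degrees 0…2.
(1 + t + t^2) has coefficients 1,1,1,0,0,0 for degrees 0…5.
Multiplying by (1 + 3t)^3 gives running coefficients 1,10,37,63,54,27 for degrees 0…5.
Finally multiplying by (3 + 2t - 2t^2), the product of all factors after the first has coefficients 3,32,129,243,214,63 for degrees 0…5.
[t^5] = 3·63 + 3·214 + 2·243 = 1317.

1317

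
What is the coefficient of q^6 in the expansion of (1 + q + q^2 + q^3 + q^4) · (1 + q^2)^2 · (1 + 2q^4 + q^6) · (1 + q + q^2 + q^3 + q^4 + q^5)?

28

(1 + q + q^2 + q^3 + q^4) has coefficients 1,1,1,1,1 for degrees 0…4.
(1 + q^2)^2 has coefficients 1,0,2,0,1,0,0 for degrees 0…6.
Multiplying by (1 + 2q^4 + q^6) gives running coefficients 1,0,2,0,3,0,5 for degrees 0…6.
Finally multiplying by (1 + q + q^2 + q^3 + q^4 + q^5), the product of all factors after the first has coefficients 1,1,3,3,6,6,10 for degrees 0…6.
[q^6] = 1·10 + 1·6 + 1·6 + 1·3 + 1·3 = 28.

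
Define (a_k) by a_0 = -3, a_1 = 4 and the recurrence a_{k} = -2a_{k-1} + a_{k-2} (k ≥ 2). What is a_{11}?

The ordinary generating function has denominator 1 + 2y - y^2.
Iterating the recurrence: a_0,…,a_{11} = -3, 4, -11, 26, -63, 152, -367, 886, -2139, 5164, -12467, 30098.

30098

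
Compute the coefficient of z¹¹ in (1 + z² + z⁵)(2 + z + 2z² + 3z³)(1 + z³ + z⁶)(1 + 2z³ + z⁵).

39

(1 + z² + z⁵) has coefficients 1,0,1,0,0,1 for degrees 0…5.
(2 + z + 2z² + 3z³) has coefficients 2,1,2,3,0,0,0,0,0,0,0,0 for degrees 0…11.
Multiplying by (1 + z³ + z⁶) gives running coefficients 2,1,2,5,1,2,5,1,2,3,0,0 for degrees 0…11.
Finally multiplying by (1 + 2z³ + z⁵), the product of all factors after the first has coefficients 2,1,2,9,3,8,16,5,11,14,4,9 for degrees 0…11.
[z¹¹] = 1·9 + 1·14 + 1·16 = 39.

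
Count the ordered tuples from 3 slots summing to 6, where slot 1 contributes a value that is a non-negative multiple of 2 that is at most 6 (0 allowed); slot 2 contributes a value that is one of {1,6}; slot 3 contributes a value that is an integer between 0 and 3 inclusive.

3

The generating function for the choices is (1 + z^2 + z^4 + z^6)·(z + z^6)·(1 + z + z^2 + z^3); the count is [z^6].
(1 + z^2 + z^4 + z^6) has coefficients 1,0,1,0,1,0,1 for degrees 0…6.
(z + z^6) has coefficients 0,1,0,0,0,0,1 for degrees 0…6.
Finally multiplying by (1 + z + z^2 + z^3), the product of all factors after the first has coefficients 0,1,1,1,1,0,1 for degrees 0…6.
[z^6] = 1·1 + 1·1 + 1·1 + 1·0 = 3.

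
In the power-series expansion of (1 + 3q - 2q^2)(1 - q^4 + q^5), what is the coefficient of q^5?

-2

(1 + 3q - 2q^2) has coefficients 1,3,-2 for degrees 0…2.
(1 - q^4 + q^5) has coefficients 1,0,0,0,-1,1 for degrees 0…5.
[q^5] = 1·1 + 3·(-1) − 2·0 = -2.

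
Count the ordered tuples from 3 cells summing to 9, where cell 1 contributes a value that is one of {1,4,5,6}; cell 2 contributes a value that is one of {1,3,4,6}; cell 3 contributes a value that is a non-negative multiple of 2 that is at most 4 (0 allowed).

7

The generating function for the choices is (q + q^4 + q^5 + q^6)·(q + q^3 + q^4 + q^6)·(1 + q^2 + q^4); the count is [q^9].
(q + q^4 + q^5 + q^6) has coefficients 0,1,0,0,1,1,1 for degrees 0…6.
(q + q^3 + q^4 + q^6) has coefficients 0,1,0,1,1,0,1,0,0,0 for degrees 0…9.
Finally multiplying by (1 + q^2 + q^4), the product of all factors after the first has coefficients 0,1,0,2,1,2,2,1,2,0 for degrees 0…9.
[q^9] = 1·2 + 1·2 + 1·1 + 1·2 = 7.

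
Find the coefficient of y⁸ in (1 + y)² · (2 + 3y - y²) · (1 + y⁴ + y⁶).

6

(1 + y)² has coefficients 1,2,1 for degrees 0…2.
(2 + 3y - y²) has coefficients 2,3,-1,0,0,0,0,0,0 for degrees 0…8.
Finally multiplying by (1 + y⁴ + y⁶), the product of all factors after the first has coefficients 2,3,-1,0,2,3,1,3,-1 for degrees 0…8.
[y⁸] = 1·(-1) + 2·3 + 1·1 = 6.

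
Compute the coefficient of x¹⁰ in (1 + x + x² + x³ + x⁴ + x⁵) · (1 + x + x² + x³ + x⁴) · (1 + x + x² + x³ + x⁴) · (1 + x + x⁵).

44

(1 + x + x² + x³ + x⁴ + x⁵) has coefficients 1,1,1,1,1,1 for degrees 0…5.
(1 + x + x² + x³ + x⁴) has coefficients 1,1,1,1,1,0,0,0,0,0,0 for degrees 0…10.
Multiplying by (1 + x + x² + x³ + x⁴) gives running coefficients 1,2,3,4,5,4,3,2,1,0,0 for degrees 0…10.
Finally multiplying by (1 + x + x⁵), the product of all factors after the first has coefficients 1,3,5,7,9,10,9,8,7,6,4 for degrees 0…10.
[x¹⁰] = 1·4 + 1·6 + 1·7 + 1·8 + 1·9 + 1·10 = 44.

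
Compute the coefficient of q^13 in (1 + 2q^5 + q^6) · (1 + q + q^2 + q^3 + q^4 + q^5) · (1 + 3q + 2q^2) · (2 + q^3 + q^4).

40

(1 + 2q^5 + q^6) has coefficients 1,0,0,0,0,2,1 for degrees 0…6.
(1 + q + q^2 + q^3 + q^4 + q^5) has coefficients 1,1,1,1,1,1,0,0,0,0,0,0,0,0 for degrees 0…13.
Multiplying by (1 + 3q + 2q^2) gives running coefficients 1,4,6,6,6,6,5,2,0,0,0,0,0,0 for degrees 0…13.
Finally multiplying by (2 + q^3 + q^4), the product of all factors after the first has coefficients 2,8,12,13,17,22,22,16,12,11,7,2,0,0 for degrees 0…13.
[q^13] = 1·0 + 2·12 + 1·16 = 40.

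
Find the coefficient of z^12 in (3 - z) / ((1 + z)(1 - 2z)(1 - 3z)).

3174993

Partial fractions give a closed form: a_n = (1/3)·(-1)^n + (-10/3)·2^n + (6)·3^n.
At n = 12: a_12 = 3174993.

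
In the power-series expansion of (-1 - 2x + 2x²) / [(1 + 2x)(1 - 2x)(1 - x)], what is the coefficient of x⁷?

-213

Partial fractions give a closed form: a_n = (1/6)·(-2)^n + (-3/2)·2^n + (1/3)·1^n.
At n = 7: a_7 = -213.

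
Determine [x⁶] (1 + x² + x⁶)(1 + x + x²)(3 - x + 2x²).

5

(1 + x² + x⁶) has coefficients 1,0,1,0,0,0,1 for degrees 0…6.
(1 + x + x²) has coefficients 1,1,1,0,0,0,0 for degrees 0…6.
Finally multiplying by (3 - x + 2x²), the product of all factors after the first has coefficients 3,2,4,1,2,0,0 for degrees 0…6.
[x⁶] = 1·0 + 1·2 + 1·3 = 5.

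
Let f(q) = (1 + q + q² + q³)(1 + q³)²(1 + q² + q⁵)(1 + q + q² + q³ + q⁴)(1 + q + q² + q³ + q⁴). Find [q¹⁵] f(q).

71

(1 + q + q² + q³) has coefficients 1,1,1,1 for degrees 0…3.
(1 + q³)² has coefficients 1,0,0,2,0,0,1,0,0,0,0,0,0,0,0,0 for degrees 0…15.
Multiplying by (1 + q² + q⁵) gives running coefficients 1,0,1,2,0,3,1,0,3,0,0,1,0,0,0,0 for degrees 0…15.
Multiplying by (1 + q + q² + q³ + q⁴) gives running coefficients 1,1,2,4,4,6,7,6,7,7,4,4,4,1,1,1 for degrees 0…15.
Finally multiplying by (1 + q + q² + q³ + q⁴), the product of all factors after the first has coefficients 1,2,4,8,12,17,23,27,30,33,31,28,26,20,14,11 for degrees 0…15.
[q¹⁵] = 1·11 + 1·14 + 1·20 + 1·26 = 71.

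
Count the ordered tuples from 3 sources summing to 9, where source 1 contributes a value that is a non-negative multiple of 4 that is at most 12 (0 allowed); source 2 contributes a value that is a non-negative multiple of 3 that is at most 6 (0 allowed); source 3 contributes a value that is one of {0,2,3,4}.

2

The generating function for the choices is (1 + q^4 + q^8 + q^12)·(1 + q^3 + q^6)·(1 + q^2 + q^3 + q^4); the count is [q^9].
(1 + q^4 + q^8 + q^12) has coefficients 1,0,0,0,1,0,0,0,1,0 for degrees 0…9.
(1 + q^3 + q^6) has coefficients 1,0,0,1,0,0,1,0,0,0 for degrees 0…9.
Finally multiplying by (1 + q^2 + q^3 + q^4), the product of all factors after the first has coefficients 1,0,1,2,1,1,2,1,1,1 for degrees 0…9.
[q^9] = 1·1 + 1·1 + 1·0 = 2.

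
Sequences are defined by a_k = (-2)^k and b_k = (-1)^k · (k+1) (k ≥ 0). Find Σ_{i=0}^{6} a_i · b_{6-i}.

247

The convolution is the t^6 coefficient of A(t)B(t).
Σ = 1·7 − 2·(-6) + 4·5 − 8·(-4) + 16·3 − 32·(-2) + 64·1 = 247.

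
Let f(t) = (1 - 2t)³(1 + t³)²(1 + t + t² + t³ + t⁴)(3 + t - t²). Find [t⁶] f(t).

(1 - 2t)³ has coefficients 1,-6,12,-8 for degrees 0…3.
(1 + t³)² has coefficients 1,0,0,2,0,0,1 for degrees 0…6.
Multiplying by (1 + t + t² + t³ + t⁴) gives running coefficients 1,1,1,3,3,2,3 for degrees 0…6.
Finally multiplying by (3 + t - t²), the product of all factors after the first has coefficients 3,4,3,9,11,6,8 for degrees 0…6.
[t⁶] = 1·8 − 6·6 + 12·11 − 8·9 = 32.

32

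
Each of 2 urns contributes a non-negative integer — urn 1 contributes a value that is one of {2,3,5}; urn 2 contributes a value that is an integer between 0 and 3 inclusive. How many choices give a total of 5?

The generating function for the choices is (y^2 + y^3 + y^5)·(1 + y + y^2 + y^3); the count is [y^5].
(y^2 + y^3 + y^5) has coefficients 0,0,1,1,0,1 for degrees 0…5.
(1 + y + y^2 + y^3) has coefficients 1,1,1,1,0,0 for degrees 0…5.
[y^5] = 1·1 + 1·1 + 1·1 = 3.

3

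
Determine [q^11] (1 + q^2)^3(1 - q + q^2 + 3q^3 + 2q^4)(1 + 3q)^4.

1590

(1 + q^2)^3 has coefficients 1,0,3,0,3,0,1 for degrees 0…6.
(1 - q + q^2 + 3q^3 + 2q^4) has coefficients 1,-1,1,3,2,0,0,0,0,0,0,0 for degrees 0…11.
Finally multiplying by (1 + 3q)^4, the product of all factors after the first has coefficients 1,11,43,69,65,213,513,459,162,0,0,0 for degrees 0…11.
[q^11] = 1·0 + 3·0 + 3·459 + 1·213 = 1590.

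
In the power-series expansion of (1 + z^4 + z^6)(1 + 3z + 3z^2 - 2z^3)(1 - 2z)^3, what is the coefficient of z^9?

-40

(1 + z^4 + z^6) has coefficients 1,0,0,0,1,0,1 for degrees 0…6.
(1 + 3z + 3z^2 - 2z^3) has coefficients 1,3,3,-2,0,0,0,0,0,0 for degrees 0…9.
Finally multiplying by (1 - 2z)^3, the product of all factors after the first has coefficients 1,-3,-3,8,24,-48,16,0,0,0 for degrees 0…9.
[z^9] = 1·0 + 1·(-48) + 1·8 = -40.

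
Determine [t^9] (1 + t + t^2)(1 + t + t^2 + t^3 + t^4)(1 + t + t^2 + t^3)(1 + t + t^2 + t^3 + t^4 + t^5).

(1 + t + t^2) has coefficients 1,1,1 for degrees 0…2.
(1 + t + t^2 + t^3 + t^4) has coefficients 1,1,1,1,1,0,0,0,0,0 for degrees 0…9.
Multiplying by (1 + t + t^2 + t^3) gives running coefficients 1,2,3,4,4,3,2,1,0,0 for degrees 0…9.
Finally multiplying by (1 + t + t^2 + t^3 + t^4 + t^5), the product of all factors after the first has coefficients 1,3,6,10,14,17,18,17,14,10 for degrees 0…9.
[t^9] = 1·10 + 1·14 + 1·17 = 41.

41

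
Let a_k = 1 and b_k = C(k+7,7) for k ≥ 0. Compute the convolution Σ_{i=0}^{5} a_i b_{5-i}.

1287

This is [x^5] in the product of the two ordinary generating functions.
Σ = 1·792 + 1·330 + 1·120 + 1·36 + 1·8 + 1·1 = 1287.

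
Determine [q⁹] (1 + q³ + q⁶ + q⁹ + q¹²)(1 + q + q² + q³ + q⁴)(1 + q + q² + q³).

(1 + q³ + q⁶ + q⁹ + q¹²) has coefficients 1,0,0,1,0,0,1,0,0,1 for degrees 0…9.
(1 + q + q² + q³ + q⁴) has coefficients 1,1,1,1,1,0,0,0,0,0 for degrees 0…9.
Finally multiplying by (1 + q + q² + q³), the product of all factors after the first has coefficients 1,2,3,4,4,3,2,1,0,0 for degrees 0…9.
[q⁹] = 1·0 + 1·2 + 1·4 + 1·1 = 7.

7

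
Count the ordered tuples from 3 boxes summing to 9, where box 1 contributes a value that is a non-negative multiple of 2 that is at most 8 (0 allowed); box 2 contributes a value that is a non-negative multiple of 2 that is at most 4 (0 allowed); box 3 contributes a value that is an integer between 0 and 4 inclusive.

The generating function for the choices is (1 + z² + z⁴ + z⁶ + z⁸)·(1 + z² + z⁴)·(1 + z + z² + z³ + z⁴); the count is [z⁹].
(1 + z² + z⁴ + z⁶ + z⁸) has coefficients 1,0,1,0,1,0,1,0,1 for degrees 0…8.
(1 + z² + z⁴) has coefficients 1,0,1,0,1,0,0,0,0,0 for degrees 0…9.
Finally multiplying by (1 + z + z² + z³ + z⁴), the product of all factors after the first has coefficients 1,1,2,2,3,2,2,1,1,0 for degrees 0…9.
[z⁹] = 1·0 + 1·1 + 1·2 + 1·2 + 1·1 = 6.

6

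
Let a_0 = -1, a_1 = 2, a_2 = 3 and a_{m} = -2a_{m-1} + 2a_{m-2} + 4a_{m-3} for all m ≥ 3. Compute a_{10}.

The ordinary generating function has denominator 1 + 2z - 2z^2 - 4z^3.
Iterating the recurrence: a_0,…,a_{10} = -1, 2, 3, -6, 26, -52, 132, -264, 584, -1168, 2448.

2448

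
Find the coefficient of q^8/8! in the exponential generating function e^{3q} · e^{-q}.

256

The EGF product rule gives c_8 = Σ_{k_1+k_2=8} C(8; k_1,k_2) · ∏ g_i(k_i), where e^{3q} gives (3)^k; e^{-q} gives (-1)^k.
g_1(k) for k = 0…8: 1, 3, 9, 27, 81, 243, 729, 2187, 6561.
g_2(k) for k = 0…8: 1, -1, 1, -1, 1, -1, 1, -1, 1.
c_8 = Σ_k C(8,k)·g_1(k)·g_2(8−k) = 1·1·1 + 8·3·(-1) + 28·9·1 + 56·27·(-1) + 70·81·1 + 56·243·(-1) + 28·729·1 + 8·2187·(-1) + 1·6561·1 = 1 − 24 + 252 − 1512 + 5670 − 13608 + 20412 − 17496 + 6561 = 256.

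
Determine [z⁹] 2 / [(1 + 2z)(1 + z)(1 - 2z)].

-682

Partial fractions give a closed form: a_n = (2)·(-2)^n + (-2/3)·(-1)^n + (2/3)·2^n.
At n = 9: a_9 = -682.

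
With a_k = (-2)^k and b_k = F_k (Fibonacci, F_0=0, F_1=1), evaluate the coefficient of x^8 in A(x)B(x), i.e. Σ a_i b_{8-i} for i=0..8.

The convolution is the x^8 coefficient of A(x)B(x).
Σ = 1·21 − 2·13 + 4·8 − 8·5 + 16·3 − 32·2 + 64·1 − 128·1 + 256·0 = -93.

-93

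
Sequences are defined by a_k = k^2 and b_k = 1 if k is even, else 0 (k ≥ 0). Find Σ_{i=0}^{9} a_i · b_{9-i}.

165

This is [x^9] in the product of the two ordinary generating functions.
Σ = 0·0 + 1·1 + 4·0 + 9·1 + 16·0 + 25·1 + 36·0 + 49·1 + 64·0 + 81·1 = 165.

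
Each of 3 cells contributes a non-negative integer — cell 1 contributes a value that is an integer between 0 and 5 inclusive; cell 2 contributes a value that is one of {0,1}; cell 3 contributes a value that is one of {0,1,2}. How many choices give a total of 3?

The generating function for the choices is (1 + y + y^2 + y^3 + y^4 + y^5)·(1 + y)·(1 + y + y^2); the count is [y^3].
(1 + y + y^2 + y^3 + y^4 + y^5) has coefficients 1,1,1,1 for degrees 0…3.
(1 + y) has coefficients 1,1,0,0 for degrees 0…3.
Finally multiplying by (1 + y + y^2), the product of all factors after the first has coefficients 1,2,2,1 for degrees 0…3.
[y^3] = 1·1 + 1·2 + 1·2 + 1·1 = 6.

6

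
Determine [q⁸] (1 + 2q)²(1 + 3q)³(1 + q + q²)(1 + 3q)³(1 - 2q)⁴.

(1 + 2q)² has coefficients 1,4,4 for degrees 0…2.
(1 + 3q)³ has coefficients 1,9,27,27,0,0,0,0,0 for degrees 0…8.
Multiplying by (1 + q + q²) gives running coefficients 1,10,37,63,54,27,0,0,0 for degrees 0…8.
Multiplying by (1 + 3q)³ gives running coefficients 1,19,154,693,1890,3213,3402,2187,729 for degrees 0…8.
Finally multiplying by (1 - 2q)⁴, the product of all factors after the first has coefficients 1,11,26,-115,-550,101,3346,2691,-7695 for degrees 0…8.
[q⁸] = 1·(-7695) + 4·2691 + 4·3346 = 16453.

16453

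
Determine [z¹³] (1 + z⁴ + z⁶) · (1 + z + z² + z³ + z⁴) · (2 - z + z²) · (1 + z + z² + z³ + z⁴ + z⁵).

(1 + z⁴ + z⁶) has coefficients 1,0,0,0,1,0,1 for degrees 0…6.
(1 + z + z² + z³ + z⁴) has coefficients 1,1,1,1,1,0,0,0,0,0,0,0,0,0 for degrees 0…13.
Multiplying by (2 - z + z²) gives running coefficients 2,1,2,2,2,0,1,0,0,0,0,0,0,0 for degrees 0…13.
Finally multiplying by (1 + z + z² + z³ + z⁴ + z⁵), the product of all factors after the first has coefficients 2,3,5,7,9,9,8,7,5,3,1,1,0,0 for degrees 0…13.
[z¹³] = 1·0 + 1·3 + 1·7 = 10.

10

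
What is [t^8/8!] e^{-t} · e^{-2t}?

The EGF product rule gives c_8 = Σ_{k_1+k_2=8} C(8; k_1,k_2) · ∏ g_i(k_i), where e^{-t} gives (-1)^k; e^{-2t} gives (-2)^k.
g_1(k) for k = 0…8: 1, -1, 1, -1, 1, -1, 1, -1, 1.
g_2(k) for k = 0…8: 1, -2, 4, -8, 16, -32, 64, -128, 256.
c_8 = Σ_k C(8,k)·g_1(k)·g_2(8−k) = 1·1·256 + 8·(-1)·(-128) + 28·1·64 + 56·(-1)·(-32) + 70·1·16 + 56·(-1)·(-8) + 28·1·4 + 8·(-1)·(-2) + 1·1·1 = 256 + 1024 + 1792 + 1792 + 1120 + 448 + 112 + 16 + 1 = 6561.

6561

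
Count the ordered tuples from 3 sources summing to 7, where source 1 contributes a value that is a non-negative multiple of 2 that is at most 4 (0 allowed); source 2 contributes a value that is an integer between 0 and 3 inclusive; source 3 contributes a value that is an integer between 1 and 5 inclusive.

9

The generating function for the choices is (1 + t^2 + t^4)·(1 + t + t^2 + t^3)·(t + t^2 + t^3 + t^4 + t^5); the count is [t^7].
(1 + t^2 + t^4) has coefficients 1,0,1,0,1 for degrees 0…4.
(1 + t + t^2 + t^3) has coefficients 1,1,1,1,0,0,0,0 for degrees 0…7.
Finally multiplying by (t + t^2 + t^3 + t^4 + t^5), the product of all factors after the first has coefficients 0,1,2,3,4,4,3,2 for degrees 0…7.
[t^7] = 1·2 + 1·4 + 1·3 = 9.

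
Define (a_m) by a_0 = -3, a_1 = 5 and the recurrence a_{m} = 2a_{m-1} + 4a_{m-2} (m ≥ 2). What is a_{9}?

11264

The ordinary generating function has denominator 1 - 2t - 4t^2.
Iterating the recurrence: a_0,…,a_{9} = -3, 5, -2, 16, 24, 112, 320, 1088, 3456, 11264.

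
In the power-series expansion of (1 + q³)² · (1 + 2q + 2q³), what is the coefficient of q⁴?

4

(1 + q³)² has coefficients 1,0,0,2,0 for degrees 0…4.
(1 + 2q + 2q³) has coefficients 1,2,0,2,0 for degrees 0…4.
[q⁴] = 1·0 + 2·2 = 4.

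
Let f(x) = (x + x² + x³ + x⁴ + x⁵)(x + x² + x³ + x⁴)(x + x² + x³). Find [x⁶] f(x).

(x + x² + x³ + x⁴ + x⁵) has coefficients 0,1,1,1,1,1 for degrees 0…5.
(x + x² + x³ + x⁴) has coefficients 0,1,1,1,1,0,0 for degrees 0…6.
Finally multiplying by (x + x² + x³), the product of all factors after the first has coefficients 0,0,1,2,3,3,2 for degrees 0…6.
[x⁶] = 1·3 + 1·3 + 1·2 + 1·1 + 1·0 = 9.

9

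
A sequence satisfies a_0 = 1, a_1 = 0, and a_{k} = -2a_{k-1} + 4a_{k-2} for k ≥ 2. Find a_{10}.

The ordinary generating function has denominator 1 + 2q - 4q^2.
Iterating the recurrence: a_0,…,a_{10} = 1, 0, 4, -8, 32, -96, 320, -1024, 3328, -10752, 34816.

34816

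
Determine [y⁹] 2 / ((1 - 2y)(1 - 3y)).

Partial fractions give a closed form: a_n = (-4)·2^n + (6)·3^n.
At n = 9: a_9 = 116050.

116050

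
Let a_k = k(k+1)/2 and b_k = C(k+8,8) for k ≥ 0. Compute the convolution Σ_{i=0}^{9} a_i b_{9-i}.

75582

The convolution is the x^9 coefficient of A(x)B(x).
Σ = 0·24310 + 1·12870 + 3·6435 + 6·3003 + 10·1287 + 15·495 + 21·165 + 28·45 + 36·9 + 45·1 = 75582.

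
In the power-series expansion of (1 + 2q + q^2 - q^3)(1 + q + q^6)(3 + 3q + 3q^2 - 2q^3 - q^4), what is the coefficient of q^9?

(1 + 2q + q^2 - q^3) has coefficients 1,2,1,-1 for degrees 0…3.
(1 + q + q^6) has coefficients 1,1,0,0,0,0,1,0,0,0 for degrees 0…9.
Finally multiplying by (3 + 3q + 3q^2 - 2q^3 - q^4), the product of all factors after the first has coefficients 3,6,6,1,-3,-1,3,3,3,-2 for degrees 0…9.
[q^9] = 1·(-2) + 2·3 + 1·3 − 1·3 = 4.

4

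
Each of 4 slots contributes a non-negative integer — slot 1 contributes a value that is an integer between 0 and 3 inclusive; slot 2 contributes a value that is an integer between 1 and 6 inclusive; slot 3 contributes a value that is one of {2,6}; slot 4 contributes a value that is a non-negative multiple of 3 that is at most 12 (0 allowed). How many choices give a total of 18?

15

The generating function for the choices is (1 + z + z² + z³)·(z + z² + z³ + z⁴ + z⁵ + z⁶)·(z² + z⁶)·(1 + z³ + z⁶ + z⁹ + z¹²); the count is [z¹⁸].
(1 + z + z² + z³) has coefficients 1,1,1,1 for degrees 0…3.
(z + z² + z³ + z⁴ + z⁵ + z⁶) has coefficients 0,1,1,1,1,1,1,0,0,0,0,0,0,0,0,0,0,0,0 for degrees 0…18.
Multiplying by (z² + z⁶) gives running coefficients 0,0,0,1,1,1,1,2,2,1,1,1,1,0,0,0,0,0,0 for degrees 0…18.
Finally multiplying by (1 + z³ + z⁶ + z⁹ + z¹²), the product of all factors after the first has coefficients 0,0,0,1,1,1,2,3,3,3,4,4,4,4,4,4,4,4,3 for degrees 0…18.
[z¹⁸] = 1·3 + 1·4 + 1·4 + 1·4 = 15.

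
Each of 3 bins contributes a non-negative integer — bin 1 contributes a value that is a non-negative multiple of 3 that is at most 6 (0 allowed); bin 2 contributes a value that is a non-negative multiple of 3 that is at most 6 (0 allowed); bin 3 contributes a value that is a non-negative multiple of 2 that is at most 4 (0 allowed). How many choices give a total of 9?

2

The generating function for the choices is (1 + t^3 + t^6)·(1 + t^3 + t^6)·(1 + t^2 + t^4); the count is [t^9].
(1 + t^3 + t^6) has coefficients 1,0,0,1,0,0,1 for degrees 0…6.
(1 + t^3 + t^6) has coefficients 1,0,0,1,0,0,1,0,0,0 for degrees 0…9.
Finally multiplying by (1 + t^2 + t^4), the product of all factors after the first has coefficients 1,0,1,1,1,1,1,1,1,0 for degrees 0…9.
[t^9] = 1·0 + 1·1 + 1·1 = 2.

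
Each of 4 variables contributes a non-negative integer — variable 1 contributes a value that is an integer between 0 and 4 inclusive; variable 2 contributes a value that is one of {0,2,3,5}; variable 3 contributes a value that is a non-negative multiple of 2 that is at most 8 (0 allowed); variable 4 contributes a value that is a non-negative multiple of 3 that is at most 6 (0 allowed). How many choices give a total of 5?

The generating function for the choices is (1 + x + x² + x³ + x⁴)·(1 + x² + x³ + x⁵)·(1 + x² + x⁴ + x⁶ + x⁸)·(1 + x³ + x⁶); the count is [x⁵].
(1 + x + x² + x³ + x⁴) has coefficients 1,1,1,1,1 for degrees 0…4.
(1 + x² + x³ + x⁵) has coefficients 1,0,1,1,0,1 for degrees 0…5.
Multiplying by (1 + x² + x⁴ + x⁶ + x⁸) gives running coefficients 1,0,2,1,2,2 for degrees 0…5.
Finally multiplying by (1 + x³ + x⁶), the product of all factors after the first has coefficients 1,0,2,2,2,4 for degrees 0…5.
[x⁵] = 1·4 + 1·2 + 1·2 + 1·2 + 1·0 = 10.

10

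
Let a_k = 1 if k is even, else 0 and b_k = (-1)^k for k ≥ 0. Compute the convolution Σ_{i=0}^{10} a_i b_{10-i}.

The convolution is the x^10 coefficient of A(x)B(x).
Σ = 1·1 + 0·(-1) + 1·1 + 0·(-1) + 1·1 + 0·(-1) + 1·1 + 0·(-1) + 1·1 + 0·(-1) + 1·1 = 6.

6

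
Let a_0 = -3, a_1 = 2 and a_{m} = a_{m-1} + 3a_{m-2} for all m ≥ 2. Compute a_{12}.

The ordinary generating function has denominator 1 - x - 3x^2.
Iterating the recurrence: a_0,…,a_{12} = -3, 2, -7, -1, -22, -25, -91, -166, -439, -937, -2254, -5065, -11827.

-11827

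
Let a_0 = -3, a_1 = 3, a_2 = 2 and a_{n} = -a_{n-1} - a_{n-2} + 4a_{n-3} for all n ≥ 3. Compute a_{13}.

8763

The ordinary generating function has denominator 1 + x + x^2 - 4x^3.
Iterating the recurrence: a_0,…,a_{13} = -3, 3, 2, -17, 27, -2, -93, 203, -118, -457, 1387, -1402, -1813, 8763.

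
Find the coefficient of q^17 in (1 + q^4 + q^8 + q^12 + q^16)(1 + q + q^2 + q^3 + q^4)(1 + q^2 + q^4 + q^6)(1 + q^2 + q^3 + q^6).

18

(1 + q^4 + q^8 + q^12 + q^16) has coefficients 1,0,0,0,1,0,0,0,1,0,0,0,1,0,0,0,1 for degrees 0…16.
(1 + q + q^2 + q^3 + q^4) has coefficients 1,1,1,1,1,0,0,0,0,0,0,0,0,0,0,0,0,0 for degrees 0…17.
Multiplying by (1 + q^2 + q^4 + q^6) gives running coefficients 1,1,2,2,3,2,3,2,2,1,1,0,0,0,0,0,0,0 for degrees 0…17.
Finally multiplying by (1 + q^2 + q^3 + q^6), the product of all factors after the first has coefficients 1,1,3,4,6,6,9,8,9,8,8,5,5,3,2,1,1,0 for degrees 0…17.
[q^17] = 1·0 + 1·3 + 1·8 + 1·6 + 1·1 = 18.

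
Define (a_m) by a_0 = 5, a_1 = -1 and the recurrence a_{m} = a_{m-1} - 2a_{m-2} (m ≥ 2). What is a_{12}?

The ordinary generating function has denominator 1 - y + 2y^2.
Iterating the recurrence: a_0,…,a_{12} = 5, -1, -11, -9, 13, 31, 5, -57, -67, 47, 181, 87, -275.

-275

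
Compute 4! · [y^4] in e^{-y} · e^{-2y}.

The EGF product rule gives c_4 = Σ_{k_1+k_2=4} C(4; k_1,k_2) · ∏ g_i(k_i), where e^{-y} gives (-1)^k; e^{-2y} gives (-2)^k.
g_1(k) for k = 0…4: 1, -1, 1, -1, 1.
g_2(k) for k = 0…4: 1, -2, 4, -8, 16.
c_4 = Σ_k C(4,k)·g_1(k)·g_2(4−k) = 1·1·16 + 4·(-1)·(-8) + 6·1·4 + 4·(-1)·(-2) + 1·1·1 = 16 + 32 + 24 + 8 + 1 = 81.

81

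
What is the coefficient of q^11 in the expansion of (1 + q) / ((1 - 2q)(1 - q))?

Partial fractions give a closed form: a_n = (3)·2^n + (-2)·1^n.
At n = 11: a_11 = 6142.

6142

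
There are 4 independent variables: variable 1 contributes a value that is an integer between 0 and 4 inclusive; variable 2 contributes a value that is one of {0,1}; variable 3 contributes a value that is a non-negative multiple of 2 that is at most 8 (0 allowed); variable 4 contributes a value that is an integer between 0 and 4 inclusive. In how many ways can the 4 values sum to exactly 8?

The generating function for the choices is (1 + t + t^2 + t^3 + t^4)·(1 + t)·(1 + t^2 + t^4 + t^6 + t^8)·(1 + t + t^2 + t^3 + t^4); the count is [t^8].
(1 + t + t^2 + t^3 + t^4) has coefficients 1,1,1,1,1 for degrees 0…4.
(1 + t) has coefficients 1,1,0,0,0,0,0,0,0 for degrees 0…8.
Multiplying by (1 + t^2 + t^4 + t^6 + t^8) gives running coefficients 1,1,1,1,1,1,1,1,1 for degrees 0…8.
Finally multiplying by (1 + t + t^2 + t^3 + t^4), the product of all factors after the first has coefficients 1,2,3,4,5,5,5,5,5 for degrees 0…8.
[t^8] = 1·5 + 1·5 + 1·5 + 1·5 + 1·5 = 25.

25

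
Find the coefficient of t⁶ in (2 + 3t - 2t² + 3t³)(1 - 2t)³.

(2 + 3t - 2t² + 3t³) has coefficients 2,3,-2,3 for degrees 0…3.
(1 - 2t)³ has coefficients 1,-6,12,-8,0,0,0 for degrees 0…6.
[t⁶] = 2·0 + 3·0 − 2·0 + 3·(-8) = -24.

-24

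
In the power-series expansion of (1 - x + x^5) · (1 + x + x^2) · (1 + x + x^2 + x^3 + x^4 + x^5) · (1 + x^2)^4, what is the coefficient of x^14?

(1 - x + x^5) has coefficients 1,-1,0,0,0,1 for degrees 0…5.
(1 + x + x^2) has coefficients 1,1,1,0,0,0,0,0,0,0,0,0,0,0,0 for degrees 0…14.
Multiplying by (1 + x + x^2 + x^3 + x^4 + x^5) gives running coefficients 1,2,3,3,3,3,2,1,0,0,0,0,0,0,0 for degrees 0…14.
Finally multiplying by (1 + x^2)^4, the product of all factors after the first has coefficients 1,2,7,11,21,27,36,39,39,36,27,21,11,7,2 for degrees 0…14.
[x^14] = 1·2 − 1·7 + 1·36 = 31.

31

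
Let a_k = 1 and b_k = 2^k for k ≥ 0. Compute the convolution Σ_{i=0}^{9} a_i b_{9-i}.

The convolution is the t^9 coefficient of A(t)B(t).
Σ = 1·512 + 1·256 + 1·128 + 1·64 + 1·32 + 1·16 + 1·8 + 1·4 + 1·2 + 1·1 = 1023.

1023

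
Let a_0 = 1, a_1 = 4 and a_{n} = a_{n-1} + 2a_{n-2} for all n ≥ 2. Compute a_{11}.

The ordinary generating function has denominator 1 - t - 2t^2.
Iterating the recurrence: a_0,…,a_{11} = 1, 4, 6, 14, 26, 54, 106, 214, 426, 854, 1706, 3414.

3414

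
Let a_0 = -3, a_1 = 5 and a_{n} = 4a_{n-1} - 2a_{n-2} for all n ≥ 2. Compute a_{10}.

The ordinary generating function has denominator 1 - 4q + 2q^2.
Iterating the recurrence: a_0,…,a_{10} = -3, 5, 26, 94, 324, 1108, 3784, 12920, 44112, 150608, 514208.

514208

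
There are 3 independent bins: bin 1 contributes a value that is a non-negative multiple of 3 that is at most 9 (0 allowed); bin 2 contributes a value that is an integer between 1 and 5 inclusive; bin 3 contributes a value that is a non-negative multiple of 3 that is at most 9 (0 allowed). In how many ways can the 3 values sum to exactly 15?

3

The generating function for the choices is (1 + q^3 + q^6 + q^9)·(q + q^2 + q^3 + q^4 + q^5)·(1 + q^3 + q^6 + q^9); the count is [q^15].
(1 + q^3 + q^6 + q^9) has coefficients 1,0,0,1,0,0,1,0,0,1 for degrees 0…9.
(q + q^2 + q^3 + q^4 + q^5) has coefficients 0,1,1,1,1,1,0,0,0,0,0,0,0,0,0,0 for degrees 0…15.
Finally multiplying by (1 + q^3 + q^6 + q^9), the product of all factors after the first has coefficients 0,1,1,1,2,2,1,2,2,1,2,2,1,1,1,0 for degrees 0…15.
[q^15] = 1·0 + 1·1 + 1·1 + 1·1 = 3.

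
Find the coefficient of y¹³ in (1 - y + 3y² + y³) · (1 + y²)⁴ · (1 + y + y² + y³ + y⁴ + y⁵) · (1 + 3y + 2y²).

174

(1 - y + 3y² + y³) has coefficients 1,-1,3,1 for degrees 0…3.
(1 + y²)⁴ has coefficients 1,0,4,0,6,0,4,0,1,0,0,0,0,0 for degrees 0…13.
Multiplying by (1 + y + y² + y³ + y⁴ + y⁵) gives running coefficients 1,1,5,5,11,11,14,14,11,11,5,5,1,1 for degrees 0…13.
Finally multiplying by (1 + 3y + 2y²), the product of all factors after the first has coefficients 1,4,10,22,36,54,69,78,81,72,60,42,26,14 for degrees 0…13.
[y¹³] = 1·14 − 1·26 + 3·42 + 1·60 = 174.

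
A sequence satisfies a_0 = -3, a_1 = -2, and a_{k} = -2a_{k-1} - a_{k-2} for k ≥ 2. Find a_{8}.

The ordinary generating function has denominator 1 + 2x + x^2.
Iterating the recurrence: a_0,…,a_{8} = -3, -2, 7, -12, 17, -22, 27, -32, 37.

37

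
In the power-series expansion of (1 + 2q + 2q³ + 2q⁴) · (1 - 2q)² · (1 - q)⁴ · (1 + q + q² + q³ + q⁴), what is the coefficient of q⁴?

(1 + 2q + 2q³ + 2q⁴) has coefficients 1,2,0,2,2 for degrees 0…4.
(1 - 2q)² has coefficients 1,-4,4,0,0 for degrees 0…4.
Multiplying by (1 - q)⁴ gives running coefficients 1,-8,26,-44,41 for degrees 0…4.
Finally multiplying by (1 + q + q² + q³ + q⁴), the product of all factors after the first has coefficients 1,-7,19,-25,16 for degrees 0…4.
[q⁴] = 1·16 + 2·(-25) + 2·(-7) + 2·1 = -46.

-46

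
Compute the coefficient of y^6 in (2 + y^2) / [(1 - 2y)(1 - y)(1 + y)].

191

The denominator gives the recurrence a_n = 2a_(n−1) + a_(n−2) − 2a_(n−3) for n ≥ 3; the numerator fixes a_0 = 2, a_1 = 4, a_2 = 11.
Iterating: 2, 4, 11, 22, 47, 94, 191, so a_6 = 191.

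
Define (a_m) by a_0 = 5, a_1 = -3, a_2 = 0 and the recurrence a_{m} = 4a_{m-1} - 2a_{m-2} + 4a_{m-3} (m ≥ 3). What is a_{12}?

The ordinary generating function has denominator 1 - 4x + 2x^2 - 4x^3.
Iterating the recurrence: a_0,…,a_{12} = 5, -3, 0, 26, 92, 316, 1184, 4472, 16784, 62928, 236032, 885408, 3321280.

3321280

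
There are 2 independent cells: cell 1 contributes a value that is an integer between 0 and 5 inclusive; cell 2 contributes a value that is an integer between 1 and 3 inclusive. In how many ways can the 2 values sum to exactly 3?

3

The generating function for the choices is (1 + z + z² + z³ + z⁴ + z⁵)·(z + z² + z³); the count is [z³].
(1 + z + z² + z³ + z⁴ + z⁵) has coefficients 1,1,1,1 for degrees 0…3.
(z + z² + z³) has coefficients 0,1,1,1 for degrees 0…3.
[z³] = 1·1 + 1·1 + 1·1 + 1·0 = 3.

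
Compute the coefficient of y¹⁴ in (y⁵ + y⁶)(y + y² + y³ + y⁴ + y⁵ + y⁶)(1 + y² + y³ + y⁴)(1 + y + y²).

(y⁵ + y⁶) has coefficients 0,0,0,0,0,1,1 for degrees 0…6.
(y + y² + y³ + y⁴ + y⁵ + y⁶) has coefficients 0,1,1,1,1,1,1,0,0,0,0,0,0,0,0 for degrees 0…14.
Multiplying by (1 + y² + y³ + y⁴) gives running coefficients 0,1,1,2,3,4,4,3,3,2,1,0,0,0,0 for degrees 0…14.
Finally multiplying by (1 + y + y²), the product of all factors after the first has coefficients 0,1,2,4,6,9,11,11,10,8,6,3,1,0,0 for degrees 0…14.
[y¹⁴] = 1·8 + 1·10 = 18.

18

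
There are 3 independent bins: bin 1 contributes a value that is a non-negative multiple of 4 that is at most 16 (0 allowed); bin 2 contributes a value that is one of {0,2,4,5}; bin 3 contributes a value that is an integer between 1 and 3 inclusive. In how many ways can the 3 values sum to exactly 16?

2

The generating function for the choices is (1 + q^4 + q^8 + q^12 + q^16)·(1 + q^2 + q^4 + q^5)·(q + q^2 + q^3); the count is [q^16].
(1 + q^4 + q^8 + q^12 + q^16) has coefficients 1,0,0,0,1,0,0,0,1,0,0,0,1,0,0,0,1 for degrees 0…16.
(1 + q^2 + q^4 + q^5) has coefficients 1,0,1,0,1,1,0,0,0,0,0,0,0,0,0,0,0 for degrees 0…16.
Finally multiplying by (q + q^2 + q^3), the product of all factors after the first has coefficients 0,1,1,2,1,2,2,2,1,0,0,0,0,0,0,0,0 for degrees 0…16.
[q^16] = 1·0 + 1·0 + 1·1 + 1·1 + 1·0 = 2.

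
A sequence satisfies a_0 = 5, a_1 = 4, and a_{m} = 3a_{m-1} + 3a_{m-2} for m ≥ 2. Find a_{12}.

15312645

The ordinary generating function has denominator 1 - 3q - 3q^2.
Iterating the recurrence: a_0,…,a_{12} = 5, 4, 27, 93, 360, 1359, 5157, 19548, 74115, 280989, 1065312, 4038903, 15312645.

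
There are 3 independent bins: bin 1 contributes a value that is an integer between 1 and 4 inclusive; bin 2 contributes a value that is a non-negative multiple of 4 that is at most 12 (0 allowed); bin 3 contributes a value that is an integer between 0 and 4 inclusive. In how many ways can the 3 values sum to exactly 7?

The generating function for the choices is (t + t^2 + t^3 + t^4)·(1 + t^4 + t^8 + t^12)·(1 + t + t^2 + t^3 + t^4); the count is [t^7].
(t + t^2 + t^3 + t^4) has coefficients 0,1,1,1,1 for degrees 0…4.
(1 + t^4 + t^8 + t^12) has coefficients 1,0,0,0,1,0,0,0 for degrees 0…7.
Finally multiplying by (1 + t + t^2 + t^3 + t^4), the product of all factors after the first has coefficients 1,1,1,1,2,1,1,1 for degrees 0…7.
[t^7] = 1·1 + 1·1 + 1·2 + 1·1 = 5.

5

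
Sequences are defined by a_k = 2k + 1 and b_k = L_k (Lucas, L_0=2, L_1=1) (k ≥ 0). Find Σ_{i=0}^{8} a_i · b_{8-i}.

This is [x^8] in the product of the two ordinary generating functions.
Σ = 1·47 + 3·29 + 5·18 + 7·11 + 9·7 + 11·4 + 13·3 + 15·1 + 17·2 = 496.

496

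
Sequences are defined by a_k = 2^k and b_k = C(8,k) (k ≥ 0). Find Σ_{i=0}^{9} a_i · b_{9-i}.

This is [x^9] in the product of the two ordinary generating functions.
Σ = 1·0 + 2·1 + 4·8 + 8·28 + 16·56 + 32·70 + 64·56 + 128·28 + 256·8 + 512·1 = 13122.

13122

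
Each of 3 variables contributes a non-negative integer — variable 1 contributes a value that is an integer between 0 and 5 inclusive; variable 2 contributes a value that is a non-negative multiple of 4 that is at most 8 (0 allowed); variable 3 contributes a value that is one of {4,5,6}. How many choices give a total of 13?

The generating function for the choices is (1 + z + z^2 + z^3 + z^4 + z^5)·(1 + z^4 + z^8)·(z^4 + z^5 + z^6); the count is [z^13].
(1 + z + z^2 + z^3 + z^4 + z^5) has coefficients 1,1,1,1,1,1 for degrees 0…5.
(1 + z^4 + z^8) has coefficients 1,0,0,0,1,0,0,0,1,0,0,0,0,0 for degrees 0…13.
Finally multiplying by (z^4 + z^5 + z^6), the product of all factors after the first has coefficients 0,0,0,0,1,1,1,0,1,1,1,0,1,1 for degrees 0…13.
[z^13] = 1·1 + 1·1 + 1·0 + 1·1 + 1·1 + 1·1 = 5.

5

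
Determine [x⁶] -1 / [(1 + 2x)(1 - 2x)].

-64

Partial fractions give a closed form: a_n = (-1/2)·(-2)^n + (-1/2)·2^n.
At n = 6: a_6 = -64.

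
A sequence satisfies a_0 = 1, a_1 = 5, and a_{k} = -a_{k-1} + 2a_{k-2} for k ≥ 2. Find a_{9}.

685

The ordinary generating function has denominator 1 + y - 2y^2.
Iterating the recurrence: a_0,…,a_{9} = 1, 5, -3, 13, -19, 45, -83, 173, -339, 685.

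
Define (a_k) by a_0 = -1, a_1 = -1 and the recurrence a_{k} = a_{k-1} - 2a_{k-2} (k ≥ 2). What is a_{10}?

The ordinary generating function has denominator 1 - t + 2t^2.
Iterating the recurrence: a_0,…,a_{10} = -1, -1, 1, 3, 1, -5, -7, 3, 17, 11, -23.

-23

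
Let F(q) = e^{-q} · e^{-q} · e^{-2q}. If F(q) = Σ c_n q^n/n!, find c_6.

The EGF product rule gives c_6 = Σ_{k_1+k_2+k_3=6} C(6; k_1,k_2,k_3) · ∏ g_i(k_i), where e^{-q} gives (-1)^k; e^{-q} gives (-1)^k; e^{-2q} gives (-2)^k.
g_1(k) for k = 0…6: 1, -1, 1, -1, 1, -1, 1.
g_2(k) for k = 0…6: 1, -1, 1, -1, 1, -1, 1.
g_3(k) for k = 0…6: 1, -2, 4, -8, 16, -32, 64.
First combine the last two factors: h(k) = Σ_j C(k,j)·g_2(j)·g_3(k−j) for k = 0…6: 1, -3, 9, -27, 81, -243, 729.
c_6 = Σ_k C(6,k)·g_1(k)·h(6−k) = 1·1·729 + 6·(-1)·(-243) + 15·1·81 + 20·(-1)·(-27) + 15·1·9 + 6·(-1)·(-3) + 1·1·1 = 729 + 1458 + 1215 + 540 + 135 + 18 + 1 = 4096.

4096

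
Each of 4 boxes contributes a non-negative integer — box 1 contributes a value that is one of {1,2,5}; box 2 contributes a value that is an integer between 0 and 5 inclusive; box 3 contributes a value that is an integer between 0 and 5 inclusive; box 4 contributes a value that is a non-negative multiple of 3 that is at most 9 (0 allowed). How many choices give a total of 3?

5

The generating function for the choices is (y + y^2 + y^5)·(1 + y + y^2 + y^3 + y^4 + y^5)·(1 + y + y^2 + y^3 + y^4 + y^5)·(1 + y^3 + y^6 + y^9); the count is [y^3].
(y + y^2 + y^5) has coefficients 0,1,1,0 for degrees 0…3.
(1 + y + y^2 + y^3 + y^4 + y^5) has coefficients 1,1,1,1 for degrees 0…3.
Multiplying by (1 + y + y^2 + y^3 + y^4 + y^5) gives running coefficients 1,2,3,4 for degrees 0…3.
Finally multiplying by (1 + y^3 + y^6 + y^9), the product of all factors after the first has coefficients 1,2,3,5 for degrees 0…3.
[y^3] = 1·3 + 1·2 = 5.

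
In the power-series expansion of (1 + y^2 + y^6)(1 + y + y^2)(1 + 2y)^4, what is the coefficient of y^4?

(1 + y^2 + y^6) has coefficients 1,0,1,0,0 for degrees 0…4.
(1 + y + y^2) has coefficients 1,1,1,0,0 for degrees 0…4.
Finally multiplying by (1 + 2y)^4, the product of all factors after the first has coefficients 1,9,33,64,72 for degrees 0…4.
[y^4] = 1·72 + 1·33 = 105.

105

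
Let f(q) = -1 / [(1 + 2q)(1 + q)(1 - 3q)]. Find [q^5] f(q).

-84

Partial fractions give a closed form: a_n = (-4/5)·(-2)^n + (1/4)·(-1)^n + (-9/20)·3^n.
At n = 5: a_5 = -84.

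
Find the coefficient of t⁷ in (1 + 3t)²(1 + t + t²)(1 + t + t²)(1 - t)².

(1 + 3t)² has coefficients 1,6,9 for degrees 0…2.
(1 + t + t²) has coefficients 1,1,1,0,0,0,0,0 for degrees 0…7.
Multiplying by (1 + t + t²) gives running coefficients 1,2,3,2,1,0,0,0 for degrees 0…7.
Finally multiplying by (1 - t)², the product of all factors after the first has coefficients 1,0,0,-2,0,0,1,0 for degrees 0…7.
[t⁷] = 1·0 + 6·1 + 9·0 = 6.

6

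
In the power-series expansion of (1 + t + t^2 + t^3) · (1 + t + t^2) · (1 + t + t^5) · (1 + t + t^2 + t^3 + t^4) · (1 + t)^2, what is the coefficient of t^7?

(1 + t + t^2 + t^3) has coefficients 1,1,1,1 for degrees 0…3.
(1 + t + t^2) has coefficients 1,1,1,0,0,0,0,0 for degrees 0…7.
Multiplying by (1 + t + t^5) gives running coefficients 1,2,2,1,0,1,1,1 for degrees 0…7.
Multiplying by (1 + t + t^2 + t^3 + t^4) gives running coefficients 1,3,5,6,6,6,5,4 for degrees 0…7.
Finally multiplying by (1 + t)^2, the product of all factors after the first has coefficients 1,5,12,19,23,24,23,20 for degrees 0…7.
[t^7] = 1·20 + 1·23 + 1·24 + 1·23 = 90.

90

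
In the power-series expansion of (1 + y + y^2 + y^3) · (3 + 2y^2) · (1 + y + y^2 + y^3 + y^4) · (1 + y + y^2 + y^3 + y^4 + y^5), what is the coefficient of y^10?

(1 + y + y^2 + y^3) has coefficients 1,1,1,1 for degrees 0…3.
(3 + 2y^2) has coefficients 3,0,2,0,0,0,0,0,0,0,0 for degrees 0…10.
Multiplying by (1 + y + y^2 + y^3 + y^4) gives running coefficients 3,3,5,5,5,2,2,0,0,0,0 for degrees 0…10.
Finally multiplying by (1 + y + y^2 + y^3 + y^4 + y^5), the product of all factors after the first has coefficients 3,6,11,16,21,23,22,19,14,9,4 for degrees 0…10.
[y^10] = 1·4 + 1·9 + 1·14 + 1·19 = 46.

46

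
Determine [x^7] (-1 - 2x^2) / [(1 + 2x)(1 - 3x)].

-1527

The denominator gives the recurrence a_n = a_(n−1) + 6a_(n−2) for n ≥ 3; the numerator fixes a_0 = -1, a_1 = -1, a_2 = -9.
Iterating: -1, -1, -9, -15, -69, -159, -573, -1527, so a_7 = -1527.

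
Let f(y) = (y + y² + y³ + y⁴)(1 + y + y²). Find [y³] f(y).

3

(y + y² + y³ + y⁴) has coefficients 0,1,1,1 for degrees 0…3.
(1 + y + y²) has coefficients 1,1,1,0 for degrees 0…3.
[y³] = 1·1 + 1·1 + 1·1 = 3.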